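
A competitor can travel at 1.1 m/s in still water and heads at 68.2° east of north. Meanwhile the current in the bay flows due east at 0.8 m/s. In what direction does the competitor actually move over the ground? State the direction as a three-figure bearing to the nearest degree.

077°

Taking east as x and north as y: velocity relative to the water = (1.021, 0.409) m/s; the water relative to ground = (0.800, 0.000) m/s.
Velocity relative to ground = (1.021, 0.409) + (0.800, 0.000) = (1.821, 0.409) m/s.
Bearing = atan2(1.82, 0.41) = 77.36° clockwise from north.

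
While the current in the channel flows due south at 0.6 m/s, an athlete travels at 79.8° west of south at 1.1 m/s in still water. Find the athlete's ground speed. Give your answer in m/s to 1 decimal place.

1.3 m/s

Taking east as x and north as y: velocity relative to the water = (-1.083, -0.195) m/s; the water relative to ground = (0.000, -0.600) m/s.
Velocity relative to ground = (-1.083, -0.195) + (0.000, -0.600) = (-1.083, -0.795) m/s.
Speed = |(-1.083, -0.795)| = 1.343 m/s.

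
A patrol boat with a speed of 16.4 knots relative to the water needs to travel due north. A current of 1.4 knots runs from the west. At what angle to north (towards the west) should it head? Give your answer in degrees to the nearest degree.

The current pushes perpendicular to the desired track; the heading must have a component into the current equal to 1.4 knots: 16.4 sin θ = 1.4.
sin θ = 0.0854, so θ = 4.897°.

5°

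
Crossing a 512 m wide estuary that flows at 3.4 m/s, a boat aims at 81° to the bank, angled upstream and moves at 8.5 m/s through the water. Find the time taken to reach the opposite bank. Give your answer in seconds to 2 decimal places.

The component of the boat's velocity perpendicular to the bank is 8.5 × sin 81° = 8.395 m/s.
The current is parallel to the bank, so it does not affect the crossing time.
Time = 512 / 8.395 = 60.986 s.

60.99 s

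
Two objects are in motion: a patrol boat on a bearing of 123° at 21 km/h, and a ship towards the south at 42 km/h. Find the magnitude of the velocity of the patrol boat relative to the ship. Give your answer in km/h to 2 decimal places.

Taking east as x and north as y: patrol boat velocity = (17.612, -11.437) km/h; ship velocity = (0.000, -42.000) km/h.
Velocity of patrol boat relative to ship = (17.612, -11.437) − (0.000, -42.000) = (17.612, 30.563) km/h.
Magnitude = |(17.612, 30.563)| = 35.274 km/h.

35.27 km/h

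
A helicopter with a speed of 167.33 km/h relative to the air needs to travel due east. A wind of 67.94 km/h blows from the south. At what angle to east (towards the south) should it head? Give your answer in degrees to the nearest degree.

The wind pushes perpendicular to the desired track; the heading must have a component into the wind equal to 67.94 km/h: 167.33 sin θ = 67.94.
sin θ = 0.4060, so θ = 23.955°.

24°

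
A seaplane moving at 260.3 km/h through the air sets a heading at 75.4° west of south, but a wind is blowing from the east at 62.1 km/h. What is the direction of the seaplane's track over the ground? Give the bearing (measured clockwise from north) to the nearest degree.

Taking east as x and north as y: velocity relative to the air = (-251.895, -65.614) km/h; the air relative to ground = (-62.100, 0.000) km/h.
Velocity relative to ground = (-251.895, -65.614) + (-62.100, 0.000) = (-313.995, -65.614) km/h.
Bearing = atan2(-313.99, -65.61) = 258.20° clockwise from north.

258°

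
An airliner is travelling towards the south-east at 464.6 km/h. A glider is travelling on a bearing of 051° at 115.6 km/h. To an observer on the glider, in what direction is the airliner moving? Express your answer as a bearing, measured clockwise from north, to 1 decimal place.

Taking east as x and north as y: airliner velocity = (328.522, -328.522) km/h; glider velocity = (89.838, 72.749) km/h.
Velocity of airliner relative to glider = (328.522, -328.522) − (89.838, 72.749) = (238.684, -401.271) km/h.
Bearing = atan2(238.68, -401.27) = 149.26° clockwise from north.

149.3°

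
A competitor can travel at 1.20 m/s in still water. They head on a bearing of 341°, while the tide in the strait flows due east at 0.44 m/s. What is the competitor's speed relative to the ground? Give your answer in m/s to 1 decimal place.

Taking east as x and north as y: velocity relative to the water = (-0.391, 1.135) m/s; the water relative to ground = (0.440, 0.000) m/s.
Velocity relative to ground = (-0.391, 1.135) + (0.440, 0.000) = (0.049, 1.135) m/s.
Speed = |(0.049, 1.135)| = 1.136 m/s.

1.1 m/s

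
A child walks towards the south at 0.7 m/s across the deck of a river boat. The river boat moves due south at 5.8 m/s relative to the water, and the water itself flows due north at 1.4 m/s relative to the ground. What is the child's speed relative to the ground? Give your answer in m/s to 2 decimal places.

5.10 m/s

In east/north components (m/s): child relative to river boat = (0.000, -0.700); river boat relative to water = (0.000, -5.800); water relative to ground = (0.000, 1.400).
Sum = (0.000, -5.100) m/s.
Speed = |(0.000, -5.100)| = 5.100 m/s.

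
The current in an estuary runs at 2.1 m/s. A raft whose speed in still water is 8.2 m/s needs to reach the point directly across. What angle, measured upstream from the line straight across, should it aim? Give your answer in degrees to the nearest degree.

To cancel the current, the upstream component of the raft's velocity must equal the flow: 8.2 sin θ = 2.1.
sin θ = 2.1 / 8.2 = 0.2561.
θ = arcsin(0.2561) = 14.839°.

15°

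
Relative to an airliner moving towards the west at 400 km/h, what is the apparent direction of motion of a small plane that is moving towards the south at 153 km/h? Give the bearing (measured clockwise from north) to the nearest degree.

Taking east as x and north as y: small plane velocity = (0.000, -153.000) km/h; airliner velocity = (-400.000, 0.000) km/h.
Velocity of small plane relative to airliner = (0.000, -153.000) − (-400.000, 0.000) = (400.000, -153.000) km/h.
Bearing = atan2(400.00, -153.00) = 110.93° clockwise from north.

111°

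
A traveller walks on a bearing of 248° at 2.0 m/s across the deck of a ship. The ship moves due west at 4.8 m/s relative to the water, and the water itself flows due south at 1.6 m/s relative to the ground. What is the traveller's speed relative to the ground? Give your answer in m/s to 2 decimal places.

7.06 m/s

In east/north components (m/s): traveller relative to ship = (-1.854, -0.749); ship relative to water = (-4.800, 0.000); water relative to ground = (0.000, -1.600).
Sum = (-6.654, -2.349) m/s.
Speed = |(-6.654, -2.349)| = 7.057 m/s.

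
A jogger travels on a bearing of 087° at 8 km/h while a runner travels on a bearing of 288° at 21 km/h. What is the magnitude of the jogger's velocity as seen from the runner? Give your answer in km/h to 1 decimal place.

Taking east as x and north as y: jogger velocity = (7.989, 0.419) km/h; runner velocity = (-19.972, 6.489) km/h.
Velocity of jogger relative to runner = (7.989, 0.419) − (-19.972, 6.489) = (27.961, -6.071) km/h.
Magnitude = |(27.961, -6.071)| = 28.613 km/h.

28.6 km/h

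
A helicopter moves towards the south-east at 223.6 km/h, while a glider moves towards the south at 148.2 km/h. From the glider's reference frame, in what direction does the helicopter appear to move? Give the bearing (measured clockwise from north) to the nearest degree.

094°

Taking east as x and north as y: helicopter velocity = (158.109, -158.109) km/h; glider velocity = (0.000, -148.200) km/h.
Velocity of helicopter relative to glider = (158.109, -158.109) − (0.000, -148.200) = (158.109, -9.909) km/h.
Bearing = atan2(158.11, -9.91) = 93.59° clockwise from north.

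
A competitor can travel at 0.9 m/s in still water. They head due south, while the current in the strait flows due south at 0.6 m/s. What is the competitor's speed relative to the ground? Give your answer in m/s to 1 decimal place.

Taking east as x and north as y: velocity relative to the water = (0.000, -0.900) m/s; the water relative to ground = (0.000, -0.600) m/s.
Velocity relative to ground = (0.000, -0.900) + (0.000, -0.600) = (0.000, -1.500) m/s.
Speed = |(0.000, -1.500)| = 1.500 m/s.

1.5 m/s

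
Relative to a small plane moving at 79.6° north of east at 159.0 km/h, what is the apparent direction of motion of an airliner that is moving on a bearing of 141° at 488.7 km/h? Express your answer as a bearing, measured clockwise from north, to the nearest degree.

Taking east as x and north as y: airliner velocity = (307.549, -379.791) km/h; small plane velocity = (28.703, 156.388) km/h.
Velocity of airliner relative to small plane = (307.549, -379.791) − (28.703, 156.388) = (278.846, -536.179) km/h.
Bearing = atan2(278.85, -536.18) = 152.52° clockwise from north.

153°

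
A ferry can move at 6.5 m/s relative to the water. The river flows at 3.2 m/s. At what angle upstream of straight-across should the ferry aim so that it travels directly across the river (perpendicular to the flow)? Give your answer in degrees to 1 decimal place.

To cancel the current, the upstream component of the ferry's velocity must equal the flow: 6.5 sin θ = 3.2.
sin θ = 3.2 / 6.5 = 0.4923.
θ = arcsin(0.4923) = 29.492°.

29.5°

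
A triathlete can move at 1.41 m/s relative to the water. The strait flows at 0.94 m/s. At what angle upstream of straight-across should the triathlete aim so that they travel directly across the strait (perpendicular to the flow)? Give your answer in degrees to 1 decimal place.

To cancel the current, the upstream component of the triathlete's velocity must equal the flow: 1.41 sin θ = 0.94.
sin θ = 0.94 / 1.41 = 0.6667.
θ = arcsin(0.6667) = 41.810°.

41.8°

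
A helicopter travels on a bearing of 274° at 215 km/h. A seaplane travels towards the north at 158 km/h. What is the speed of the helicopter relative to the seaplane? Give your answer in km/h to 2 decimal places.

257.78 km/h

Taking east as x and north as y: helicopter velocity = (-214.476, 14.998) km/h; seaplane velocity = (0.000, 158.000) km/h.
Velocity of helicopter relative to seaplane = (-214.476, 14.998) − (0.000, 158.000) = (-214.476, -143.002) km/h.
Magnitude = |(-214.476, -143.002)| = 257.778 km/h.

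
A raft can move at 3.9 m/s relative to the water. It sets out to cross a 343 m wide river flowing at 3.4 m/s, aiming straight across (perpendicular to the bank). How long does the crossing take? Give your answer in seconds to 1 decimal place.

The component of the raft's velocity perpendicular to the bank is 3.9 m/s.
The flow acts along the bank and has no component across it.
Time = 343 / 3.900 = 87.949 s.

87.9 s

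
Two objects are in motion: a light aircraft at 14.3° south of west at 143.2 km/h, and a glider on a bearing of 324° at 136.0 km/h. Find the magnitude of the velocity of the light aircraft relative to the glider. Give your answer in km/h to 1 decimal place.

156.8 km/h

Taking east as x and north as y: light aircraft velocity = (-138.763, -35.370) km/h; glider velocity = (-79.939, 110.026) km/h.
Velocity of light aircraft relative to glider = (-138.763, -35.370) − (-79.939, 110.026) = (-58.824, -145.397) km/h.
Magnitude = |(-58.824, -145.397)| = 156.845 km/h.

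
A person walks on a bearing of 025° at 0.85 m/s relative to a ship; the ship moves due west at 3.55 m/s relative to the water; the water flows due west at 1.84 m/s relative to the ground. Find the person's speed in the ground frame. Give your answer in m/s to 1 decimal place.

5.1 m/s

In east/north components (m/s): person relative to ship = (0.359, 0.770); ship relative to water = (-3.550, 0.000); water relative to ground = (-1.840, 0.000).
Sum = (-5.031, 0.770) m/s.
Speed = |(-5.031, 0.770)| = 5.089 m/s.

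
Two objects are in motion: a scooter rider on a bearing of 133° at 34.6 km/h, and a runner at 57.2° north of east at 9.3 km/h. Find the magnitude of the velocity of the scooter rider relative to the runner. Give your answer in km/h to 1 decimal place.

37.4 km/h

Taking east as x and north as y: scooter rider velocity = (25.305, -23.597) km/h; runner velocity = (5.038, 7.817) km/h.
Velocity of scooter rider relative to runner = (25.305, -23.597) − (5.038, 7.817) = (20.267, -31.414) km/h.
Magnitude = |(20.267, -31.414)| = 37.385 km/h.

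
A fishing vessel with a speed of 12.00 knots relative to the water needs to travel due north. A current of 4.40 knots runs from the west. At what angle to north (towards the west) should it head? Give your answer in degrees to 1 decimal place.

21.5°

The current pushes perpendicular to the desired track; the heading must have a component into the current equal to 4.40 knots: 12.00 sin θ = 4.40.
sin θ = 0.3667, so θ = 21.510°.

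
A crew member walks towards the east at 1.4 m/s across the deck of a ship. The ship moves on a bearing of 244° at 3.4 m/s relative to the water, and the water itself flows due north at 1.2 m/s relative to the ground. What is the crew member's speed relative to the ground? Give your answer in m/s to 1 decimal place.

In east/north components (m/s): crew member relative to ship = (1.400, 0.000); ship relative to water = (-3.056, -1.490); water relative to ground = (0.000, 1.200).
Sum = (-1.656, -0.290) m/s.
Speed = |(-1.656, -0.290)| = 1.681 m/s.

1.7 m/s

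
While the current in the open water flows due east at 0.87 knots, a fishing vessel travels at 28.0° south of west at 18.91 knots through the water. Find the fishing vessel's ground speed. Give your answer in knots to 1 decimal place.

Taking east as x and north as y: velocity relative to the water = (-16.697, -8.878) knots; the water relative to ground = (0.870, 0.000) knots.
Velocity relative to ground = (-16.697, -8.878) + (0.870, 0.000) = (-15.827, -8.878) knots.
Speed = |(-15.827, -8.878)| = 18.146 knots.

18.1 knots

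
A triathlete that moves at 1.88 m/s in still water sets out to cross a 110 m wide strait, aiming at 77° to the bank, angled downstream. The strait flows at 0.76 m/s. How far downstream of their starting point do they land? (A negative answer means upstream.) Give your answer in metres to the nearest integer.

71 m

Perpendicular speed = 1.832 m/s; crossing time = 110 / 1.832 = 60.050 s.
Net downstream speed = 1.183 m/s.
Drift = 1.183 × 60.050 = 71.033 m (downstream).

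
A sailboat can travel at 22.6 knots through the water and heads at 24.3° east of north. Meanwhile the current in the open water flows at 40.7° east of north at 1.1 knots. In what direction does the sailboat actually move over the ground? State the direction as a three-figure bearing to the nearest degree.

Taking east as x and north as y: velocity relative to the water = (9.300, 20.598) knots; the water relative to ground = (0.717, 0.834) knots.
Velocity relative to ground = (9.300, 20.598) + (0.717, 0.834) = (10.018, 21.432) knots.
Bearing = atan2(10.02, 21.43) = 25.05° clockwise from north.

025°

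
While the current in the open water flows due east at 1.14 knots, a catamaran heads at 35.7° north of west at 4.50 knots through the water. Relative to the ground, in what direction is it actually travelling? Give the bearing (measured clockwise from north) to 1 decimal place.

316.2°

Taking east as x and north as y: velocity relative to the water = (-3.654, 2.626) knots; the water relative to ground = (1.140, 0.000) knots.
Velocity relative to ground = (-3.654, 2.626) + (1.140, 0.000) = (-2.514, 2.626) knots.
Bearing = atan2(-2.51, 2.63) = 316.24° clockwise from north.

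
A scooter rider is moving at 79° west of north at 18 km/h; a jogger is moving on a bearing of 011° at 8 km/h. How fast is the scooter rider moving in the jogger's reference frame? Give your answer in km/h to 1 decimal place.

Taking east as x and north as y: scooter rider velocity = (-17.669, 3.435) km/h; jogger velocity = (1.526, 7.853) km/h.
Velocity of scooter rider relative to jogger = (-17.669, 3.435) − (1.526, 7.853) = (-19.196, -4.418) km/h.
Magnitude = |(-19.196, -4.418)| = 19.698 km/h.

19.7 km/h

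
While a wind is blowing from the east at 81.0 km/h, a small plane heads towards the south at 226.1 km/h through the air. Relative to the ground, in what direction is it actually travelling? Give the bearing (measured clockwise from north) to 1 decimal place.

199.7°

Taking east as x and north as y: velocity relative to the air = (0.000, -226.100) km/h; the air relative to ground = (-81.000, 0.000) km/h.
Velocity relative to ground = (0.000, -226.100) + (-81.000, 0.000) = (-81.000, -226.100) km/h.
Bearing = atan2(-81.00, -226.10) = 199.71° clockwise from north.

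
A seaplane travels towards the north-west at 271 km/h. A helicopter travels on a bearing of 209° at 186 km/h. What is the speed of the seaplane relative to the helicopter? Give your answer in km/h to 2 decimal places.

368.54 km/h

Taking east as x and north as y: seaplane velocity = (-191.626, 191.626) km/h; helicopter velocity = (-90.175, -162.679) km/h.
Velocity of seaplane relative to helicopter = (-191.626, 191.626) − (-90.175, -162.679) = (-101.451, 354.305) km/h.
Magnitude = |(-101.451, 354.305)| = 368.544 km/h.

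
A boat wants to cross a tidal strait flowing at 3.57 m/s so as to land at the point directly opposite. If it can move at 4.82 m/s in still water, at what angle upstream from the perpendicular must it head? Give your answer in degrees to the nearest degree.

48°

To cancel the current, the upstream component of the boat's velocity must equal the flow: 4.82 sin θ = 3.57.
sin θ = 3.57 / 4.82 = 0.7407.
θ = arcsin(0.7407) = 47.788°.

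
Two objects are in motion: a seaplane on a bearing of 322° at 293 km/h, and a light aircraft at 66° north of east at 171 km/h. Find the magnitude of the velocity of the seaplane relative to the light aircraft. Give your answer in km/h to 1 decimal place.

Taking east as x and north as y: seaplane velocity = (-180.389, 230.887) km/h; light aircraft velocity = (69.552, 156.216) km/h.
Velocity of seaplane relative to light aircraft = (-180.389, 230.887) − (69.552, 156.216) = (-249.941, 74.671) km/h.
Magnitude = |(-249.941, 74.671)| = 260.857 km/h.

260.9 km/h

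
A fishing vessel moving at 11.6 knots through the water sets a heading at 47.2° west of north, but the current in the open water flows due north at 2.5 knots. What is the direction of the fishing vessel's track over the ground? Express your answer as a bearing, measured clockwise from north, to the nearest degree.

321°

Taking east as x and north as y: velocity relative to the water = (-8.511, 7.882) knots; the water relative to ground = (0.000, 2.500) knots.
Velocity relative to ground = (-8.511, 7.882) + (0.000, 2.500) = (-8.511, 10.382) knots.
Bearing = atan2(-8.51, 10.38) = 320.65° clockwise from north.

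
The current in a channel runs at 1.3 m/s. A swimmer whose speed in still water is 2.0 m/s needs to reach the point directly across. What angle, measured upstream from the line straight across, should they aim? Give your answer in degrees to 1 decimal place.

40.5°

To cancel the current, the upstream component of the swimmer's velocity must equal the flow: 2.0 sin θ = 1.3.
sin θ = 1.3 / 2.0 = 0.6500.
θ = arcsin(0.6500) = 40.542°.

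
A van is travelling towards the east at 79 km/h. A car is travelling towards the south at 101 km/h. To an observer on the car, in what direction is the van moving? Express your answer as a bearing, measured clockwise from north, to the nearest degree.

038°

Taking east as x and north as y: van velocity = (79.000, 0.000) km/h; car velocity = (0.000, -101.000) km/h.
Velocity of van relative to car = (79.000, 0.000) − (0.000, -101.000) = (79.000, 101.000) km/h.
Bearing = atan2(79.00, 101.00) = 38.03° clockwise from north.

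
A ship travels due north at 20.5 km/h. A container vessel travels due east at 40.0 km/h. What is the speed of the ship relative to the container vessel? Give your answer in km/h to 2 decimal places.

Taking east as x and north as y: ship velocity = (0.000, 20.500) km/h; container vessel velocity = (40.000, 0.000) km/h.
Velocity of ship relative to container vessel = (0.000, 20.500) − (40.000, 0.000) = (-40.000, 20.500) km/h.
Magnitude = |(-40.000, 20.500)| = 44.947 km/h.

44.95 km/h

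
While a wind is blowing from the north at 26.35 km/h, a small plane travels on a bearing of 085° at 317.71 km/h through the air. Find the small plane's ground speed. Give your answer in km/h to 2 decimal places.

316.50 km/h

Taking east as x and north as y: velocity relative to the air = (316.501, 27.690) km/h; the air relative to ground = (0.000, -26.350) km/h.
Velocity relative to ground = (316.501, 27.690) + (0.000, -26.350) = (316.501, 1.340) km/h.
Speed = |(316.501, 1.340)| = 316.504 km/h.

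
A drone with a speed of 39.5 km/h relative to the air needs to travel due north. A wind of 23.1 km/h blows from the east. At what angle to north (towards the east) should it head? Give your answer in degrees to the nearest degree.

The wind pushes perpendicular to the desired track; the heading must have a component into the wind equal to 23.1 km/h: 39.5 sin θ = 23.1.
sin θ = 0.5848, so θ = 35.790°.

36°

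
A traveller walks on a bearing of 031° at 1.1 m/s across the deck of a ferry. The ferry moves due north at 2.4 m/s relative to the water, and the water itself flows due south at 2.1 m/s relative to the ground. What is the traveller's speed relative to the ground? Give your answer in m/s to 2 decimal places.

In east/north components (m/s): traveller relative to ferry = (0.567, 0.943); ferry relative to water = (0.000, 2.400); water relative to ground = (0.000, -2.100).
Sum = (0.567, 1.243) m/s.
Speed = |(0.567, 1.243)| = 1.366 m/s.

1.37 m/s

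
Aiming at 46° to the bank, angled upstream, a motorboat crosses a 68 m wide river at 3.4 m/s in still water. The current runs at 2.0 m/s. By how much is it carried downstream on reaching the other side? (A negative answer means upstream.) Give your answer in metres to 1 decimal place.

-10.1 m

Perpendicular speed = 2.446 m/s; crossing time = 68 / 2.446 = 27.803 s.
Net downstream speed = -0.362 m/s.
Drift = -0.362 × 27.803 = -10.060 m (upstream).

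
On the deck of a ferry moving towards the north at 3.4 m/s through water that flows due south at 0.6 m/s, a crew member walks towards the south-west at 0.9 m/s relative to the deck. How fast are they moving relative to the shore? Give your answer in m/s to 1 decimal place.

In east/north components (m/s): crew member relative to ferry = (-0.636, -0.636); ferry relative to water = (0.000, 3.400); water relative to ground = (0.000, -0.600).
Sum = (-0.636, 2.164) m/s.
Speed = |(-0.636, 2.164)| = 2.255 m/s.

2.3 m/s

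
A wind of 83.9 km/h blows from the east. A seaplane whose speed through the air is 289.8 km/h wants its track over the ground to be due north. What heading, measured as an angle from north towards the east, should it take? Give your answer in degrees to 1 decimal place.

The wind pushes perpendicular to the desired track; the heading must have a component into the wind equal to 83.9 km/h: 289.8 sin θ = 83.9.
sin θ = 0.2895, so θ = 16.829°.

16.8°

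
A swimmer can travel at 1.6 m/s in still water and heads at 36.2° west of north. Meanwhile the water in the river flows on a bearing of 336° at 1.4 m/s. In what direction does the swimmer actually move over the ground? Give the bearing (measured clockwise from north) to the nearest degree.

329°

Taking east as x and north as y: velocity relative to the water = (-0.945, 1.291) m/s; the water relative to ground = (-0.569, 1.279) m/s.
Velocity relative to ground = (-0.945, 1.291) + (-0.569, 1.279) = (-1.514, 2.570) m/s.
Bearing = atan2(-1.51, 2.57) = 329.49° clockwise from north.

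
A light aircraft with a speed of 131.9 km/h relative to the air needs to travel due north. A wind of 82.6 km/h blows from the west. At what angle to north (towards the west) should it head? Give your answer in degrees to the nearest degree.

The wind pushes perpendicular to the desired track; the heading must have a component into the wind equal to 82.6 km/h: 131.9 sin θ = 82.6.
sin θ = 0.6262, so θ = 38.773°.

39°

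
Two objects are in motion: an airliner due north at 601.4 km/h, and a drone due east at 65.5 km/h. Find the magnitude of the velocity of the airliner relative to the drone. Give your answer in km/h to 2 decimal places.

Taking east as x and north as y: airliner velocity = (0.000, 601.400) km/h; drone velocity = (65.500, 0.000) km/h.
Velocity of airliner relative to drone = (0.000, 601.400) − (65.500, 0.000) = (-65.500, 601.400) km/h.
Magnitude = |(-65.500, 601.400)| = 604.956 km/h.

604.96 km/h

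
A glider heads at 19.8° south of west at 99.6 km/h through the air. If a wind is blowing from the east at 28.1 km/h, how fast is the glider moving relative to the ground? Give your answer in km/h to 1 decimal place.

Taking east as x and north as y: velocity relative to the air = (-93.712, -33.738) km/h; the air relative to ground = (-28.100, 0.000) km/h.
Velocity relative to ground = (-93.712, -33.738) + (-28.100, 0.000) = (-121.812, -33.738) km/h.
Speed = |(-121.812, -33.738)| = 126.398 km/h.

126.4 km/h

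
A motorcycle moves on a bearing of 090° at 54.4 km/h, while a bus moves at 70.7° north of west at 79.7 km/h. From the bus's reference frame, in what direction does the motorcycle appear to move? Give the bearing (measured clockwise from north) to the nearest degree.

Taking east as x and north as y: motorcycle velocity = (54.400, 0.000) km/h; bus velocity = (-26.342, 75.221) km/h.
Velocity of motorcycle relative to bus = (54.400, 0.000) − (-26.342, 75.221) = (80.742, -75.221) km/h.
Bearing = atan2(80.74, -75.22) = 132.97° clockwise from north.

133°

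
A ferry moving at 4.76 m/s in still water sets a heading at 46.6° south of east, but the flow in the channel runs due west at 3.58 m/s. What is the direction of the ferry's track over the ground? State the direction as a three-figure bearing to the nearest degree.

185°

Taking east as x and north as y: velocity relative to the water = (3.271, -3.458) m/s; the water relative to ground = (-3.580, 0.000) m/s.
Velocity relative to ground = (3.271, -3.458) + (-3.580, 0.000) = (-0.309, -3.458) m/s.
Bearing = atan2(-0.31, -3.46) = 185.11° clockwise from north.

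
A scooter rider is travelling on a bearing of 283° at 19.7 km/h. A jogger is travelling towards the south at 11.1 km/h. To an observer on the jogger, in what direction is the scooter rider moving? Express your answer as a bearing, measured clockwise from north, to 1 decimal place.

309.0°

Taking east as x and north as y: scooter rider velocity = (-19.195, 4.432) km/h; jogger velocity = (0.000, -11.100) km/h.
Velocity of scooter rider relative to jogger = (-19.195, 4.432) − (0.000, -11.100) = (-19.195, 15.532) km/h.
Bearing = atan2(-19.20, 15.53) = 308.98° clockwise from north.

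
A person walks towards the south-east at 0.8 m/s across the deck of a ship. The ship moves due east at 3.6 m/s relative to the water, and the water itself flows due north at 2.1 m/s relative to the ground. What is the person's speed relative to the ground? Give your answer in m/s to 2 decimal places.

In east/north components (m/s): person relative to ship = (0.566, -0.566); ship relative to water = (3.600, 0.000); water relative to ground = (0.000, 2.100).
Sum = (4.166, 1.534) m/s.
Speed = |(4.166, 1.534)| = 4.439 m/s.

4.44 m/s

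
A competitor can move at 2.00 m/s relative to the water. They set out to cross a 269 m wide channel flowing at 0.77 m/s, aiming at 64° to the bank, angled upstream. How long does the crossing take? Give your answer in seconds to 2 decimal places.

The component of the competitor's velocity perpendicular to the bank is 2.00 × sin 64° = 1.798 m/s.
The flow acts along the bank and has no component across it.
Time = 269 / 1.798 = 149.645 s.

149.64 s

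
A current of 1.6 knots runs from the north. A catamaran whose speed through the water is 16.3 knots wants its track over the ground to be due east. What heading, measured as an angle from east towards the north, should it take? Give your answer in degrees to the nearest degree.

6°

The current pushes perpendicular to the desired track; the heading must have a component into the current equal to 1.6 knots: 16.3 sin θ = 1.6.
sin θ = 0.0982, so θ = 5.633°.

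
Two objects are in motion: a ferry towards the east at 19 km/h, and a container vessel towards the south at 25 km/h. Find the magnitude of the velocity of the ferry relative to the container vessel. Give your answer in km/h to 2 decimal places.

31.40 km/h

Taking east as x and north as y: ferry velocity = (19.000, 0.000) km/h; container vessel velocity = (0.000, -25.000) km/h.
Velocity of ferry relative to container vessel = (19.000, 0.000) − (0.000, -25.000) = (19.000, 25.000) km/h.
Magnitude = |(19.000, 25.000)| = 31.401 km/h.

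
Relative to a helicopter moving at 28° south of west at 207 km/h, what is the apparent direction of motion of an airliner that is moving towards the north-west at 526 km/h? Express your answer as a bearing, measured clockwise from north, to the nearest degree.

338°

Taking east as x and north as y: airliner velocity = (-371.938, 371.938) km/h; helicopter velocity = (-182.770, -97.181) km/h.
Velocity of airliner relative to helicopter = (-371.938, 371.938) − (-182.770, -97.181) = (-189.168, 469.119) km/h.
Bearing = atan2(-189.17, 469.12) = 338.04° clockwise from north.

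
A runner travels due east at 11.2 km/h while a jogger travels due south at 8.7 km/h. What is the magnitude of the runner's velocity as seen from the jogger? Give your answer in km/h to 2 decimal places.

Taking east as x and north as y: runner velocity = (11.200, 0.000) km/h; jogger velocity = (0.000, -8.700) km/h.
Velocity of runner relative to jogger = (11.200, 0.000) − (0.000, -8.700) = (11.200, 8.700) km/h.
Magnitude = |(11.200, 8.700)| = 14.182 km/h.

14.18 km/h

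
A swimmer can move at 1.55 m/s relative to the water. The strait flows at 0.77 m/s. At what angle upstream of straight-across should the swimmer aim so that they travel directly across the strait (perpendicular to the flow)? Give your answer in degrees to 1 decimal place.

To cancel the current, the upstream component of the swimmer's velocity must equal the flow: 1.55 sin θ = 0.77.
sin θ = 0.77 / 1.55 = 0.4968.
θ = arcsin(0.4968) = 29.787°.

29.8°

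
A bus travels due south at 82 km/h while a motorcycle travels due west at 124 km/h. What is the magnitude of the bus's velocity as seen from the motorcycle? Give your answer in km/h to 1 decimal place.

148.7 km/h

Taking east as x and north as y: bus velocity = (0.000, -82.000) km/h; motorcycle velocity = (-124.000, 0.000) km/h.
Velocity of bus relative to motorcycle = (0.000, -82.000) − (-124.000, 0.000) = (124.000, -82.000) km/h.
Magnitude = |(124.000, -82.000)| = 148.661 km/h.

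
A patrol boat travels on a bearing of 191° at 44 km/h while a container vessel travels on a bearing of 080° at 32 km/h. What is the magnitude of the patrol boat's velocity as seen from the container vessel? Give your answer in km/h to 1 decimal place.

63.0 km/h

Taking east as x and north as y: patrol boat velocity = (-8.396, -43.192) km/h; container vessel velocity = (31.514, 5.557) km/h.
Velocity of patrol boat relative to container vessel = (-8.396, -43.192) − (31.514, 5.557) = (-39.909, -48.748) km/h.
Magnitude = |(-39.909, -48.748)| = 63.001 km/h.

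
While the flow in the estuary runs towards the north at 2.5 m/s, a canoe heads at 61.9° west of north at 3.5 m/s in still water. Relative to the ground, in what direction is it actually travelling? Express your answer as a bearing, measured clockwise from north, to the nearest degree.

Taking east as x and north as y: velocity relative to the water = (-3.087, 1.649) m/s; the water relative to ground = (0.000, 2.500) m/s.
Velocity relative to ground = (-3.087, 1.649) + (0.000, 2.500) = (-3.087, 4.149) m/s.
Bearing = atan2(-3.09, 4.15) = 323.34° clockwise from north.

323°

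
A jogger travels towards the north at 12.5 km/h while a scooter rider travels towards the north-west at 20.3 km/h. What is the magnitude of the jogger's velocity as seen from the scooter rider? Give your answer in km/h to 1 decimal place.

Taking east as x and north as y: jogger velocity = (0.000, 12.500) km/h; scooter rider velocity = (-14.354, 14.354) km/h.
Velocity of jogger relative to scooter rider = (0.000, 12.500) − (-14.354, 14.354) = (14.354, -1.854) km/h.
Magnitude = |(14.354, -1.854)| = 14.474 km/h.

14.5 km/h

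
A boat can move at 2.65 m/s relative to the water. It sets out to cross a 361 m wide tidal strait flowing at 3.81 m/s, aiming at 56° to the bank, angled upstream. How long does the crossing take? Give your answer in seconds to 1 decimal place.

The component of the boat's velocity perpendicular to the bank is 2.65 × sin 56° = 2.197 m/s.
Only the cross-stream component determines the crossing time; the current contributes nothing perpendicular to the bank.
Time = 361 / 2.197 = 164.319 s.

164.3 s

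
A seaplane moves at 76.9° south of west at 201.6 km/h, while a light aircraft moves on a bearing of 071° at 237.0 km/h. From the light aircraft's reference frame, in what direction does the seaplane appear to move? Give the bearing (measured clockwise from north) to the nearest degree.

Taking east as x and north as y: seaplane velocity = (-45.693, -196.354) km/h; light aircraft velocity = (224.088, 77.160) km/h.
Velocity of seaplane relative to light aircraft = (-45.693, -196.354) − (224.088, 77.160) = (-269.781, -273.513) km/h.
Bearing = atan2(-269.78, -273.51) = 224.61° clockwise from north.

225°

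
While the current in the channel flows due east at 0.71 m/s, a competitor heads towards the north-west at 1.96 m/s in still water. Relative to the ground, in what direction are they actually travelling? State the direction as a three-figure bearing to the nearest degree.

334°

Taking east as x and north as y: velocity relative to the water = (-1.386, 1.386) m/s; the water relative to ground = (0.710, 0.000) m/s.
Velocity relative to ground = (-1.386, 1.386) + (0.710, 0.000) = (-0.676, 1.386) m/s.
Bearing = atan2(-0.68, 1.39) = 334.00° clockwise from north.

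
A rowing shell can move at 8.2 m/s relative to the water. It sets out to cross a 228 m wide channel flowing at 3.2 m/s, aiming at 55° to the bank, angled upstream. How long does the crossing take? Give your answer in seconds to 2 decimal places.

The component of the rowing shell's velocity perpendicular to the bank is 8.2 × sin 55° = 6.717 m/s.
Only the cross-stream component determines the crossing time; the current contributes nothing perpendicular to the bank.
Time = 228 / 6.717 = 33.943 s.

33.94 s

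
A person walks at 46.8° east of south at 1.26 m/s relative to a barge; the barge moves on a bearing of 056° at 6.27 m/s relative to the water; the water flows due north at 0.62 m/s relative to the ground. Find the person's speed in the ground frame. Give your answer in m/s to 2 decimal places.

6.93 m/s

In east/north components (m/s): person relative to barge = (0.919, -0.863); barge relative to water = (5.198, 3.506); water relative to ground = (0.000, 0.620).
Sum = (6.117, 3.264) m/s.
Speed = |(6.117, 3.264)| = 6.933 m/s.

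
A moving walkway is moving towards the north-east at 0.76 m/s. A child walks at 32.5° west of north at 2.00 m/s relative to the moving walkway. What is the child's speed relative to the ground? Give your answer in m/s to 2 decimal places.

Taking east as x and north as y: moving walkway velocity = (0.537, 0.537) m/s; child velocity relative to moving walkway = (-1.075, 1.687) m/s.
Velocity relative to ground = (0.537, 0.537) + (-1.075, 1.687) = (-0.537, 2.224) m/s.
Speed = |(-0.537, 2.224)| = 2.288 m/s.

2.29 m/s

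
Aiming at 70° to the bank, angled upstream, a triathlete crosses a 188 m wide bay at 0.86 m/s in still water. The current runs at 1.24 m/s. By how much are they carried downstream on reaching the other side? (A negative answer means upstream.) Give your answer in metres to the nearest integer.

Perpendicular speed = 0.808 m/s; crossing time = 188 / 0.808 = 232.634 s.
Net downstream speed = 0.946 m/s.
Drift = 0.946 × 232.634 = 220.040 m (downstream).

220 m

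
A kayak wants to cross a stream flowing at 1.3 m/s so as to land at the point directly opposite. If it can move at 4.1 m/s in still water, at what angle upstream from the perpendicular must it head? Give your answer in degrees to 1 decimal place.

To cancel the current, the upstream component of the kayak's velocity must equal the flow: 4.1 sin θ = 1.3.
sin θ = 1.3 / 4.1 = 0.3171.
θ = arcsin(0.3171) = 18.486°.

18.5°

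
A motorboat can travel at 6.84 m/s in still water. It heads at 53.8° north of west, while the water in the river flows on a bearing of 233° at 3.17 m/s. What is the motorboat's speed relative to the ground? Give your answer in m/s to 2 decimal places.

Taking east as x and north as y: velocity relative to the water = (-4.040, 5.520) m/s; the water relative to ground = (-2.532, -1.908) m/s.
Velocity relative to ground = (-4.040, 5.520) + (-2.532, -1.908) = (-6.571, 3.612) m/s.
Speed = |(-6.571, 3.612)| = 7.499 m/s.

7.50 m/s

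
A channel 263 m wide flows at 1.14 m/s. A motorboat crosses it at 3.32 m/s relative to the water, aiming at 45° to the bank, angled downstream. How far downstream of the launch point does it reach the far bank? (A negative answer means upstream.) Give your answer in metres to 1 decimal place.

Perpendicular speed = 2.348 m/s; crossing time = 263 / 2.348 = 112.030 s.
Net downstream speed = 3.488 m/s.
Drift = 3.488 × 112.030 = 390.714 m (downstream).

390.7 m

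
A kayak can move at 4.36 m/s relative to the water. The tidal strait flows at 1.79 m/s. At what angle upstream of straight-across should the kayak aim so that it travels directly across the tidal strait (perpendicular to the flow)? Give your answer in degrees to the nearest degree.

To cancel the current, the upstream component of the kayak's velocity must equal the flow: 4.36 sin θ = 1.79.
sin θ = 1.79 / 4.36 = 0.4106.
θ = arcsin(0.4106) = 24.239°.

24°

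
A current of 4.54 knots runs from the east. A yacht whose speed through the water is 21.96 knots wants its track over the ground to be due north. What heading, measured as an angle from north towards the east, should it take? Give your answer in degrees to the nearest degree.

12°

The current pushes perpendicular to the desired track; the heading must have a component into the current equal to 4.54 knots: 21.96 sin θ = 4.54.
sin θ = 0.2067, so θ = 11.931°.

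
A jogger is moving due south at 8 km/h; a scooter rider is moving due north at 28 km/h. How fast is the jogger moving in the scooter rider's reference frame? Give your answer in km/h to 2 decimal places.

Taking east as x and north as y: jogger velocity = (0.000, -8.000) km/h; scooter rider velocity = (0.000, 28.000) km/h.
Velocity of jogger relative to scooter rider = (0.000, -8.000) − (0.000, 28.000) = (0.000, -36.000) km/h.
Magnitude = |(0.000, -36.000)| = 36.000 km/h.

36.00 km/h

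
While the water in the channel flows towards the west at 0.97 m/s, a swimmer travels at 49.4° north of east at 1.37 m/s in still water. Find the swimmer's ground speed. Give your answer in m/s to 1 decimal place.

Taking east as x and north as y: velocity relative to the water = (0.892, 1.040) m/s; the water relative to ground = (-0.970, 0.000) m/s.
Velocity relative to ground = (0.892, 1.040) + (-0.970, 0.000) = (-0.078, 1.040) m/s.
Speed = |(-0.078, 1.040)| = 1.043 m/s.

1.0 m/s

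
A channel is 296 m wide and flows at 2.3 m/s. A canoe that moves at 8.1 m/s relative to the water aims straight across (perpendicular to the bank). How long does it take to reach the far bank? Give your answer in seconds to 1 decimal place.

The component of the canoe's velocity perpendicular to the bank is 8.1 m/s.
The flow acts along the bank and has no component across it.
Time = 296 / 8.100 = 36.543 s.

36.5 s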